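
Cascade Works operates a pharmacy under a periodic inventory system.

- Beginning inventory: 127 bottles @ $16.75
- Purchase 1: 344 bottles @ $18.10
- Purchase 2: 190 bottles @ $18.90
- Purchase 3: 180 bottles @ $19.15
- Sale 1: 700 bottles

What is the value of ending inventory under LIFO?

Sale 1 (700) [LIFO — newest first]: 180 @ $19.15 + 190 @ $18.90 + 330 @ $18.10 = $13,011.00
Ending inventory: 127 @ $16.75 + 14 @ $18.10 = $2,380.65

Ending inventory = $2,380.65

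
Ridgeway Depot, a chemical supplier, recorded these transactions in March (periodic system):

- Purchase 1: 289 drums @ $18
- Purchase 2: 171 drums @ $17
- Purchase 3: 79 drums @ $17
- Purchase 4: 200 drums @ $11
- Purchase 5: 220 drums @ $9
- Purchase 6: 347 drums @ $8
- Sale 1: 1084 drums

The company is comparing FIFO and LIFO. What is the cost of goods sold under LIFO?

COGS = $12,412

FIFO COGS: 289 @ $18 + 171 @ $17 + 79 @ $17 + 200 @ $11 + 220 @ $9 + 125 @ $8 = $14,632
LIFO COGS: 347 @ $8 + 220 @ $9 + 200 @ $11 + 79 @ $17 + 171 @ $17 + 67 @ $18 = $12,412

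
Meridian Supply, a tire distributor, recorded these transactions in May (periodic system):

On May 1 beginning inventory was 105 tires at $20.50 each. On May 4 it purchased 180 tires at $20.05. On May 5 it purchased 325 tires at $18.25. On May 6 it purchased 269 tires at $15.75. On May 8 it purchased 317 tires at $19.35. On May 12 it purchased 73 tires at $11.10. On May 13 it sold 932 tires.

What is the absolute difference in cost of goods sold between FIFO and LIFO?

$791.80

FIFO COGS: 105 @ $20.50 + 180 @ $20.05 + 325 @ $18.25 + 269 @ $15.75 + 53 @ $19.35 = $16,955.05
LIFO COGS: 73 @ $11.10 + 317 @ $19.35 + 269 @ $15.75 + 273 @ $18.25 = $16,163.25
Difference = |$16,955.05 − $16,163.25| = $791.80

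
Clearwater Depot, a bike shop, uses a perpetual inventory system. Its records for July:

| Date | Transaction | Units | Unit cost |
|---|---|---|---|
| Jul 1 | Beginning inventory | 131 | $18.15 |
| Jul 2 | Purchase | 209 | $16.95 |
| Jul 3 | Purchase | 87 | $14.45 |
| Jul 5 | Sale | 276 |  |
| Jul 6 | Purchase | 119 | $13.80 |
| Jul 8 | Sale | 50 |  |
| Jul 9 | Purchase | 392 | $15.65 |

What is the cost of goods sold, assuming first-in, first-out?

Jul 5, 276 sold [FIFO — oldest first]: 131 @ $18.15 + 145 @ $16.95 = $4,835.40
Jul 8, 50 sold [FIFO — oldest first]: 50 @ $16.95 = $847.50
Total COGS = $4,835.40 + $847.50 = $5,682.90
Ending inventory: 14 @ $16.95 + 87 @ $14.45 + 119 @ $13.80 + 392 @ $15.65 = $9,271.45

COGS = $5,682.90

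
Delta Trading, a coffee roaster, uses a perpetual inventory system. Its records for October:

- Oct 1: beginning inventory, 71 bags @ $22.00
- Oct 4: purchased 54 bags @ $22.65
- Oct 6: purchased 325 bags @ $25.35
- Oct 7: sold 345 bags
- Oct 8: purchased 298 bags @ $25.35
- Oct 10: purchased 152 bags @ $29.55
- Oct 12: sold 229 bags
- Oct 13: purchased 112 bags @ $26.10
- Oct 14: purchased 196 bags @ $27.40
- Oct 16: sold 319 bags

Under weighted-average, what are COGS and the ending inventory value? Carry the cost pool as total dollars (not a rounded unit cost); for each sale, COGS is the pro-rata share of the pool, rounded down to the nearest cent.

After Oct 1: 71 on hand, pool $1,562.00 (≈ $22.0000 each)
After Oct 4: 125 on hand, pool $2,785.10 (≈ $22.2808 each)
After Oct 6: 450 on hand, pool $11,023.85 (≈ $24.4974 each)
Oct 7, sell 345: 345/450 × $11,023.85 → $8,451.61
After Oct 8: 403 on hand, pool $10,126.54 (≈ $25.1279 each)
After Oct 10: 555 on hand, pool $14,618.14 (≈ $26.3390 each)
Oct 12, sell 229: 229/555 × $14,618.14 → $6,031.62
After Oct 13: 438 on hand, pool $11,509.72 (≈ $26.2779 each)
After Oct 14: 634 on hand, pool $16,880.12 (≈ $26.6248 each)
Oct 16, sell 319: 319/634 × $16,880.12 → $8,493.30
Total COGS = $8,451.61 + $6,031.62 + $8,493.30 = $22,976.53
Ending inventory (cost pool remaining) = $8,386.82
Check: goods available $31,363.35 = COGS $22,976.53 + ending $8,386.82

COGS = $22,976.53; ending inventory = $8,386.82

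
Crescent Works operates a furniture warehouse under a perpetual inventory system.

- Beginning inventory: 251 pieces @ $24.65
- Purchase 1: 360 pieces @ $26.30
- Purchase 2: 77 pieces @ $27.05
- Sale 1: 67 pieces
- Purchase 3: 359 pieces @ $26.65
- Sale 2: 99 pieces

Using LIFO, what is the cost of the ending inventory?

Sale 1 (67) [LIFO — newest first]: 67 @ $27.05 = $1,812.35
Sale 2 (99) [LIFO — newest first]: 99 @ $26.65 = $2,638.35
Total COGS = $1,812.35 + $2,638.35 = $4,450.70
Ending inventory: 251 @ $24.65 + 360 @ $26.30 + 10 @ $27.05 + 260 @ $26.65 = $22,854.65
Check: goods available $27,305.35 = COGS $4,450.70 + ending $22,854.65

Ending inventory = $22,854.65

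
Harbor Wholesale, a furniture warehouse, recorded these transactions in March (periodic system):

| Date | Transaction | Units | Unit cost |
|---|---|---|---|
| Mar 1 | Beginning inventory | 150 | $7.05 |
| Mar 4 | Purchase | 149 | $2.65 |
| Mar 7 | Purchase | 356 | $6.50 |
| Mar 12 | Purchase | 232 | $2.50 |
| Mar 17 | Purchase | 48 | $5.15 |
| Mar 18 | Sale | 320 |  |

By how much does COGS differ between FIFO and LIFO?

$501.65

FIFO COGS: 150 @ $7.05 + 149 @ $2.65 + 21 @ $6.50 = $1,588.85
LIFO COGS: 48 @ $5.15 + 232 @ $2.50 + 40 @ $6.50 = $1,087.20
Difference = |$1,588.85 − $1,087.20| = $501.65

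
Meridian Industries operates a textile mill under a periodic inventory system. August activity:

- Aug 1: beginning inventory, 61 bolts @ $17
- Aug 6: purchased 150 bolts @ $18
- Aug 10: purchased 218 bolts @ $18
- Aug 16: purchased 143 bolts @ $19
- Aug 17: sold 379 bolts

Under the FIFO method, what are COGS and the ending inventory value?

COGS = $6,761; ending inventory = $3,617

Aug 17, 379 sold [FIFO — oldest first]: 61 @ $17 + 150 @ $18 + 168 @ $18 = $6,761
Ending inventory: 50 @ $18 + 143 @ $19 = $3,617
Check: goods available $10,378 = COGS $6,761 + ending $3,617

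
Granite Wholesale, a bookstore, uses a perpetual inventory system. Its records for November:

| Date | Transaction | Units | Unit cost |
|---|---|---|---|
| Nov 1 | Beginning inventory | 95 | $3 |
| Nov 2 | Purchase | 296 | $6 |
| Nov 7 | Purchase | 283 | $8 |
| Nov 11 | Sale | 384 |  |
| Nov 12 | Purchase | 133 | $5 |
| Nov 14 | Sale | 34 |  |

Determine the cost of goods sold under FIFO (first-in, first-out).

COGS = $2,277

Nov 11, 384 sold [FIFO — oldest first]: 95 @ $3 + 289 @ $6 = $2,019
Nov 14, 34 sold [FIFO — oldest first]: 7 @ $6 + 27 @ $8 = $258
Total COGS = $2,019 + $258 = $2,277
Ending inventory: 256 @ $8 + 133 @ $5 = $2,713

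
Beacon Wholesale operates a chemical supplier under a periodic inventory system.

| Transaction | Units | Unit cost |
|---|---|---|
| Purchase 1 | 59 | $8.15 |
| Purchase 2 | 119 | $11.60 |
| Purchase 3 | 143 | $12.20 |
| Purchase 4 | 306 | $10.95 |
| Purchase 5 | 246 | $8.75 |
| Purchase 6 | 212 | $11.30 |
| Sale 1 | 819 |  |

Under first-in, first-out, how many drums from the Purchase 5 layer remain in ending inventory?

54

Sale 1 (819) [FIFO — oldest first]: 59 @ $8.15 + 119 @ $11.60 + 143 @ $12.20 + 306 @ $10.95 + 192 @ $8.75 = $8,636.55
Ending inventory: 54 @ $8.75 + 212 @ $11.30 = $2,868.10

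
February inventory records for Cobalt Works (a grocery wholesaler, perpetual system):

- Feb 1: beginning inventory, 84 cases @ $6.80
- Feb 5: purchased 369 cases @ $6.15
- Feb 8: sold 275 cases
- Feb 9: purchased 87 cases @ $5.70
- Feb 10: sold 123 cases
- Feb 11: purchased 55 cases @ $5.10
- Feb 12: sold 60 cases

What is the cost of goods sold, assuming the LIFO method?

Feb 8, 275 sold [LIFO — newest first]: 275 @ $6.15 = $1,691.25
Feb 10, 123 sold [LIFO — newest first]: 87 @ $5.70 + 36 @ $6.15 = $717.30
Feb 12, 60 sold [LIFO — newest first]: 55 @ $5.10 + 5 @ $6.15 = $311.25
Total COGS = $1,691.25 + $717.30 + $311.25 = $2,719.80
Ending inventory: 84 @ $6.80 + 53 @ $6.15 = $897.15
Check: goods available $3,616.95 = COGS $2,719.80 + ending $897.15

COGS = $2,719.80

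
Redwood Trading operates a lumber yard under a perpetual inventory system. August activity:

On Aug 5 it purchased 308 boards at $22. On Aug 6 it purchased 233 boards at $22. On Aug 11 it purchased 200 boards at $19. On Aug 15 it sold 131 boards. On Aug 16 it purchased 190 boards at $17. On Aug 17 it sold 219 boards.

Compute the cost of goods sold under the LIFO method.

Aug 15, 131 sold [LIFO — newest first]: 131 @ $19 = $2,489
Aug 17, 219 sold [LIFO — newest first]: 190 @ $17 + 29 @ $19 = $3,781
Total COGS = $2,489 + $3,781 = $6,270
Ending inventory: 308 @ $22 + 233 @ $22 + 40 @ $19 = $12,662

COGS = $6,270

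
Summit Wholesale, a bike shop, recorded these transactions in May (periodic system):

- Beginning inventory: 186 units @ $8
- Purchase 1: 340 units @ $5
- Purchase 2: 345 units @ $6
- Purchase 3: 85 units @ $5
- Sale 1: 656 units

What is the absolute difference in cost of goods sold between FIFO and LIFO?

FIFO COGS: 186 @ $8 + 340 @ $5 + 130 @ $6 = $3,968
LIFO COGS: 85 @ $5 + 345 @ $6 + 226 @ $5 = $3,625
Difference = |$3,968 − $3,625| = $343

$343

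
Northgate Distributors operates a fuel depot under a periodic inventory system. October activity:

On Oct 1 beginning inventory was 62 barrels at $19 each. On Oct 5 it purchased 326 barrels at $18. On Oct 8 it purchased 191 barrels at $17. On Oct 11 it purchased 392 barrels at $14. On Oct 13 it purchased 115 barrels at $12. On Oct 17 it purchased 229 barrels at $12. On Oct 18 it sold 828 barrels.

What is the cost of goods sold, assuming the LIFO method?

Oct 18, 828 sold [LIFO — newest first]: 229 @ $12 + 115 @ $12 + 392 @ $14 + 92 @ $17 = $11,180
Ending inventory: 62 @ $19 + 326 @ $18 + 99 @ $17 = $8,729

COGS = $11,180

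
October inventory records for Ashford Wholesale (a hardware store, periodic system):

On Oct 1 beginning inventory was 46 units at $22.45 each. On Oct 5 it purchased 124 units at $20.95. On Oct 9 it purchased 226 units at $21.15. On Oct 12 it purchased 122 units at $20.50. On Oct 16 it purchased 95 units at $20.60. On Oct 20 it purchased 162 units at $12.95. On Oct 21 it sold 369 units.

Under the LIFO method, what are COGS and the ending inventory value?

COGS = $6,350.90; ending inventory = $8,615.40

Oct 21, 369 sold [LIFO — newest first]: 162 @ $12.95 + 95 @ $20.60 + 112 @ $20.50 = $6,350.90
Ending inventory: 46 @ $22.45 + 124 @ $20.95 + 226 @ $21.15 + 10 @ $20.50 = $8,615.40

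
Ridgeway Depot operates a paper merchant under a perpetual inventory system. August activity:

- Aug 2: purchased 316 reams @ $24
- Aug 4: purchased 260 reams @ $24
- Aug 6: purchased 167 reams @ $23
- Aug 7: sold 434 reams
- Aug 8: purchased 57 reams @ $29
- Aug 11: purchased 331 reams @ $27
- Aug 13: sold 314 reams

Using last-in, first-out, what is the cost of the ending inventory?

Ending inventory = $9,528

Aug 7, 434 sold [LIFO — newest first]: 167 @ $23 + 260 @ $24 + 7 @ $24 = $10,249
Aug 13, 314 sold [LIFO — newest first]: 314 @ $27 = $8,478
Total COGS = $10,249 + $8,478 = $18,727
Ending inventory: 309 @ $24 + 57 @ $29 + 17 @ $27 = $9,528
Check: goods available $28,255 = COGS $18,727 + ending $9,528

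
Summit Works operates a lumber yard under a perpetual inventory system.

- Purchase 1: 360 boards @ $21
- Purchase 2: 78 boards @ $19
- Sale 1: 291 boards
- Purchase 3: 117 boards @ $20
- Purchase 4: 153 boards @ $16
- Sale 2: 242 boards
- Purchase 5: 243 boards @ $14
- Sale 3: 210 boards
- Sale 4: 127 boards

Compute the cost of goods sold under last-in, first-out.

COGS = $15,531

Sale 1 (291) [LIFO — newest first]: 78 @ $19 + 213 @ $21 = $5,955
Sale 2 (242) [LIFO — newest first]: 153 @ $16 + 89 @ $20 = $4,228
Sale 3 (210) [LIFO — newest first]: 210 @ $14 = $2,940
Sale 4 (127) [LIFO — newest first]: 33 @ $14 + 28 @ $20 + 66 @ $21 = $2,408
Total COGS = $5,955 + $4,228 + $2,940 + $2,408 = $15,531
Ending inventory: 81 @ $21 = $1,701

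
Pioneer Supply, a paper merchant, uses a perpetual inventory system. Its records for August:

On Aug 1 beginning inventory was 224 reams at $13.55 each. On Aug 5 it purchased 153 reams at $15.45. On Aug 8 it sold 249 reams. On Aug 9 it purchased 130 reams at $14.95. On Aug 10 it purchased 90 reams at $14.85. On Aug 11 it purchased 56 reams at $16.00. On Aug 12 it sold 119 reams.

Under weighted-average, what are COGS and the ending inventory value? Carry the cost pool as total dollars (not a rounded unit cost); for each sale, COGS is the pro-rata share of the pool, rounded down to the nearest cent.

After Aug 1: 224 on hand, pool $3,035.20 (≈ $13.5500 each)
After Aug 5: 377 on hand, pool $5,399.05 (≈ $14.3211 each)
Aug 8, sell 249: 249/377 × $5,399.05 → $3,565.95
After Aug 9: 258 on hand, pool $3,776.60 (≈ $14.6380 each)
After Aug 10: 348 on hand, pool $5,113.10 (≈ $14.6928 each)
After Aug 11: 404 on hand, pool $6,009.10 (≈ $14.8740 each)
Aug 12, sell 119: 119/404 × $6,009.10 → $1,770.00
Total COGS = $3,565.95 + $1,770.00 = $5,335.95
Ending inventory (cost pool remaining) = $4,239.10

COGS = $5,335.95; ending inventory = $4,239.10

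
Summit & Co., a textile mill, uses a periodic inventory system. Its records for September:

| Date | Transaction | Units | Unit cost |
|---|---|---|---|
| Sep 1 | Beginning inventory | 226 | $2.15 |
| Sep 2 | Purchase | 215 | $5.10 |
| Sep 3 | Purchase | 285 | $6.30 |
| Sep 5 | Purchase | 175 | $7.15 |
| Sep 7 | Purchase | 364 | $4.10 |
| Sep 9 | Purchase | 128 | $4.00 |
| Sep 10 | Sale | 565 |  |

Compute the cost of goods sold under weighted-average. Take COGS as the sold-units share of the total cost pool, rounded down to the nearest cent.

Sep 10, sell 565: 565/1393 × $6,633.55 → $2,690.56
Ending inventory (cost pool remaining) = $3,942.99

COGS = $2,690.56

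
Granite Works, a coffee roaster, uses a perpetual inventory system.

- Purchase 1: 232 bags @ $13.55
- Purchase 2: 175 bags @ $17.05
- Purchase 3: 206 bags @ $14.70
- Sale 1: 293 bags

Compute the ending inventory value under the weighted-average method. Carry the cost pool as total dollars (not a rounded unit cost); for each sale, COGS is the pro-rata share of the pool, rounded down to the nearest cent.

After Purchase 1: 232 on hand, pool $3,143.60 (≈ $13.5500 each)
After Purchase 2: 407 on hand, pool $6,127.35 (≈ $15.0549 each)
After Purchase 3: 613 on hand, pool $9,155.55 (≈ $14.9356 each)
Sale 1, sell 293: 293/613 × $9,155.55 → $4,376.14
Ending inventory (cost pool remaining) = $4,779.41
Check: goods available $9,155.55 = COGS $4,376.14 + ending $4,779.41

Ending inventory = $4,779.41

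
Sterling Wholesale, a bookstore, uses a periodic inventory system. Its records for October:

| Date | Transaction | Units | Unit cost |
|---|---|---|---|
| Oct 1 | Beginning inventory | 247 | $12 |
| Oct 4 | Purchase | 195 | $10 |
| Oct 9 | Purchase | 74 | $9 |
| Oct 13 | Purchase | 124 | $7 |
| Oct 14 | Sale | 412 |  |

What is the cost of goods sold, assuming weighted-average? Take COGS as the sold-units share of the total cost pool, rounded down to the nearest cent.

COGS = $4,150.90

Oct 14, sell 412: 412/640 × $6,448.00 → $4,150.90
Ending inventory (cost pool remaining) = $2,297.10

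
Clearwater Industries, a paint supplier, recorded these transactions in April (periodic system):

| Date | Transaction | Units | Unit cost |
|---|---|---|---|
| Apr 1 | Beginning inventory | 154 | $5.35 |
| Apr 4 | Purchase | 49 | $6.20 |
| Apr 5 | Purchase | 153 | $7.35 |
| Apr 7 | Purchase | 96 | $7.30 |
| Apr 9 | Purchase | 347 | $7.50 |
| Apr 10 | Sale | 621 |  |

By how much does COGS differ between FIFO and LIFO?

$362.30

FIFO COGS: 154 @ $5.35 + 49 @ $6.20 + 153 @ $7.35 + 96 @ $7.30 + 169 @ $7.50 = $4,220.55
LIFO COGS: 347 @ $7.50 + 96 @ $7.30 + 153 @ $7.35 + 25 @ $6.20 = $4,582.85
Difference = |$4,220.55 − $4,582.85| = $362.30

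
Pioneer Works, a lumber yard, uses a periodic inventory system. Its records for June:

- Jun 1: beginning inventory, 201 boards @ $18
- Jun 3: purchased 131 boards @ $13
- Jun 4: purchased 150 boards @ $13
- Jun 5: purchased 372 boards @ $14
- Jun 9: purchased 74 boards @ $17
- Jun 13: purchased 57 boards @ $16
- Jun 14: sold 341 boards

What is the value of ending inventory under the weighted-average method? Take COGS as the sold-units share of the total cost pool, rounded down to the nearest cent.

Ending inventory = $9,577.63

Jun 14, sell 341: 341/985 × $14,649.00 → $5,071.37
Ending inventory (cost pool remaining) = $9,577.63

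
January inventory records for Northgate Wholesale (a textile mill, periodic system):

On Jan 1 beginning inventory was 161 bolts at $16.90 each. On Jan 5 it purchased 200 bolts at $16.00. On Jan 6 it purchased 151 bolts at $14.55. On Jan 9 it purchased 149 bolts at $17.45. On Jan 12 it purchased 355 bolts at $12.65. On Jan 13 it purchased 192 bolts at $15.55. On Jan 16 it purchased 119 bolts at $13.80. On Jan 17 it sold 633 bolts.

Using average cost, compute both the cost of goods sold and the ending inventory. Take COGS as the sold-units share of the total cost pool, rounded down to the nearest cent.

Jan 17, sell 633: 633/1327 × $19,836.55 → $9,462.34
Ending inventory (cost pool remaining) = $10,374.21

COGS = $9,462.34; ending inventory = $10,374.21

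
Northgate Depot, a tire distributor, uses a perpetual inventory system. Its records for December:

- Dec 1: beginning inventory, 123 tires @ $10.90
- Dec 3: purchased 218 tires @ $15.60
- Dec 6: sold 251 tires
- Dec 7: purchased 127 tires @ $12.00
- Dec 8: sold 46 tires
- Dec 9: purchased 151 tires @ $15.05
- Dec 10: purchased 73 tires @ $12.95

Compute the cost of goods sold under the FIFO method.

Dec 6, 251 sold [FIFO — oldest first]: 123 @ $10.90 + 128 @ $15.60 = $3,337.50
Dec 8, 46 sold [FIFO — oldest first]: 46 @ $15.60 = $717.60
Total COGS = $3,337.50 + $717.60 = $4,055.10
Ending inventory: 44 @ $15.60 + 127 @ $12.00 + 151 @ $15.05 + 73 @ $12.95 = $5,428.30

COGS = $4,055.10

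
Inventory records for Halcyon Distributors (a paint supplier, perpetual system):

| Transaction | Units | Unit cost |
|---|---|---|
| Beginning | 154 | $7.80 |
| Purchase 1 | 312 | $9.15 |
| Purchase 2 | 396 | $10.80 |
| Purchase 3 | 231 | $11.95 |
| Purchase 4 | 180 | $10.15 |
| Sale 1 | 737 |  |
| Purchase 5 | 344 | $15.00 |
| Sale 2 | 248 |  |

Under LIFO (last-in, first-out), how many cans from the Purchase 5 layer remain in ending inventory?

96

Sale 1 (737) [LIFO — newest first]: 180 @ $10.15 + 231 @ $11.95 + 326 @ $10.80 = $8,108.25
Sale 2 (248) [LIFO — newest first]: 248 @ $15.00 = $3,720.00
Total COGS = $8,108.25 + $3,720.00 = $11,828.25
Ending inventory: 154 @ $7.80 + 312 @ $9.15 + 70 @ $10.80 + 96 @ $15.00 = $6,252.00
Check: goods available $18,080.25 = COGS $11,828.25 + ending $6,252.00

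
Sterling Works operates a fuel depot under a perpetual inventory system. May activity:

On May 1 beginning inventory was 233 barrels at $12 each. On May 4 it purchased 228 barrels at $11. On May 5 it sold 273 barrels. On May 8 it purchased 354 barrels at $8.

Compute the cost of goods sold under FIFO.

May 5, 273 sold [FIFO — oldest first]: 233 @ $12 + 40 @ $11 = $3,236
Ending inventory: 188 @ $11 + 354 @ $8 = $4,900

COGS = $3,236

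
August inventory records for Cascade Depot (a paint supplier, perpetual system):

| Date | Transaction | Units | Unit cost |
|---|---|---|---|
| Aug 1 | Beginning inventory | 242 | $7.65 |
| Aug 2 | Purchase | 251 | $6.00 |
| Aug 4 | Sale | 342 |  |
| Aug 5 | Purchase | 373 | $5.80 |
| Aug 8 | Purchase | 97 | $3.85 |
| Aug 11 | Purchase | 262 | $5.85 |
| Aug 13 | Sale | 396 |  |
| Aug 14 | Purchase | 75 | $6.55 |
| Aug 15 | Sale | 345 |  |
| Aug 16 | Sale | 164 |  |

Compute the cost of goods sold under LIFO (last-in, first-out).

COGS = $7,512.65

Aug 4, 342 sold [LIFO — newest first]: 251 @ $6.00 + 91 @ $7.65 = $2,202.15
Aug 13, 396 sold [LIFO — newest first]: 262 @ $5.85 + 97 @ $3.85 + 37 @ $5.80 = $2,120.75
Aug 15, 345 sold [LIFO — newest first]: 75 @ $6.55 + 270 @ $5.80 = $2,057.25
Aug 16, 164 sold [LIFO — newest first]: 66 @ $5.80 + 98 @ $7.65 = $1,132.50
Total COGS = $2,202.15 + $2,120.75 + $2,057.25 + $1,132.50 = $7,512.65
Ending inventory: 53 @ $7.65 = $405.45
Check: goods available $7,918.10 = COGS $7,512.65 + ending $405.45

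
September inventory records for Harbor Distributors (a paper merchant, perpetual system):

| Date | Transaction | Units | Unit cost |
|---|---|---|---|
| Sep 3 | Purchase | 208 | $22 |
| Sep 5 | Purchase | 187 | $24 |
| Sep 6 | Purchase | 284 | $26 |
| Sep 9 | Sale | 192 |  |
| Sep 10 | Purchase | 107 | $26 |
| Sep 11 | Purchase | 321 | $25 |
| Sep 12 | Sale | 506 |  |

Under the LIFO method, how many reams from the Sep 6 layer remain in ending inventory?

14

Sep 9, 192 sold [LIFO — newest first]: 192 @ $26 = $4,992
Sep 12, 506 sold [LIFO — newest first]: 321 @ $25 + 107 @ $26 + 78 @ $26 = $12,835
Total COGS = $4,992 + $12,835 = $17,827
Ending inventory: 208 @ $22 + 187 @ $24 + 14 @ $26 = $9,428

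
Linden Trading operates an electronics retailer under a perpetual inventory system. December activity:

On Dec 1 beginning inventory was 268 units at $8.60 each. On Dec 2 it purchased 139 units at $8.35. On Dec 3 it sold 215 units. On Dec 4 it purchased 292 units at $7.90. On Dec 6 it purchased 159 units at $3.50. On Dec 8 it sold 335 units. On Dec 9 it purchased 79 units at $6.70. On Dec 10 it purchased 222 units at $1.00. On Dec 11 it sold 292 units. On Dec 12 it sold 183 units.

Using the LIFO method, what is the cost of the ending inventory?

Dec 3, 215 sold [LIFO — newest first]: 139 @ $8.35 + 76 @ $8.60 = $1,814.25
Dec 8, 335 sold [LIFO — newest first]: 159 @ $3.50 + 176 @ $7.90 = $1,946.90
Dec 11, 292 sold [LIFO — newest first]: 222 @ $1.00 + 70 @ $6.70 = $691.00
Dec 12, 183 sold [LIFO — newest first]: 9 @ $6.70 + 116 @ $7.90 + 58 @ $8.60 = $1,475.50
Total COGS = $1,814.25 + $1,946.90 + $691.00 + $1,475.50 = $5,927.65
Ending inventory: 134 @ $8.60 = $1,152.40

Ending inventory = $1,152.40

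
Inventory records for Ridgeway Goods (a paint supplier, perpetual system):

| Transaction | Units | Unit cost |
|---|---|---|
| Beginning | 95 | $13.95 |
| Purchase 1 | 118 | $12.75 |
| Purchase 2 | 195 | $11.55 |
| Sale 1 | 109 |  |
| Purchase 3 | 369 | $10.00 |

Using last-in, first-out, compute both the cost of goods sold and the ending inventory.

Sale 1 (109) [LIFO — newest first]: 109 @ $11.55 = $1,258.95
Ending inventory: 95 @ $13.95 + 118 @ $12.75 + 86 @ $11.55 + 369 @ $10.00 = $7,513.05

COGS = $1,258.95; ending inventory = $7,513.05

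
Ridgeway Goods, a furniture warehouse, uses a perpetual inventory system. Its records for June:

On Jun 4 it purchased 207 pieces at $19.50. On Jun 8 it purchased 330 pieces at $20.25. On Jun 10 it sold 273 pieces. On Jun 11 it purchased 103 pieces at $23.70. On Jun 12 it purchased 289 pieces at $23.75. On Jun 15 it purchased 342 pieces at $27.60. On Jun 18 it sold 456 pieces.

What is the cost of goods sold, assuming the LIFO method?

Jun 10, 273 sold [LIFO — newest first]: 273 @ $20.25 = $5,528.25
Jun 18, 456 sold [LIFO — newest first]: 342 @ $27.60 + 114 @ $23.75 = $12,146.70
Total COGS = $5,528.25 + $12,146.70 = $17,674.95
Ending inventory: 207 @ $19.50 + 57 @ $20.25 + 103 @ $23.70 + 175 @ $23.75 = $11,788.10
Check: goods available $29,463.05 = COGS $17,674.95 + ending $11,788.10

COGS = $17,674.95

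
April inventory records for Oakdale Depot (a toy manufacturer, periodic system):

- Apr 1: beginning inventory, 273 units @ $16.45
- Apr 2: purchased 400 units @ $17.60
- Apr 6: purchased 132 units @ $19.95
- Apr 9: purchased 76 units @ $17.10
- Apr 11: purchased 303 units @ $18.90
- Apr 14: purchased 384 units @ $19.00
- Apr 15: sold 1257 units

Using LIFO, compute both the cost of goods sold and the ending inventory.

Apr 15, 1257 sold [LIFO — newest first]: 384 @ $19.00 + 303 @ $18.90 + 76 @ $17.10 + 132 @ $19.95 + 362 @ $17.60 = $23,326.90
Ending inventory: 273 @ $16.45 + 38 @ $17.60 = $5,159.65
Check: goods available $28,486.55 = COGS $23,326.90 + ending $5,159.65

COGS = $23,326.90; ending inventory = $5,159.65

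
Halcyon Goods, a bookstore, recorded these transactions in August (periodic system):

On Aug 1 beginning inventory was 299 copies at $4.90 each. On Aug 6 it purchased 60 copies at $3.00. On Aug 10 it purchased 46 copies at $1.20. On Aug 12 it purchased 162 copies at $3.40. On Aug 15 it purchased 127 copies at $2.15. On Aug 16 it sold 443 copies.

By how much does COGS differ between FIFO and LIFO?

$535.25

FIFO COGS: 299 @ $4.90 + 60 @ $3.00 + 46 @ $1.20 + 38 @ $3.40 = $1,829.50
LIFO COGS: 127 @ $2.15 + 162 @ $3.40 + 46 @ $1.20 + 60 @ $3.00 + 48 @ $4.90 = $1,294.25
Difference = |$1,829.50 − $1,294.25| = $535.25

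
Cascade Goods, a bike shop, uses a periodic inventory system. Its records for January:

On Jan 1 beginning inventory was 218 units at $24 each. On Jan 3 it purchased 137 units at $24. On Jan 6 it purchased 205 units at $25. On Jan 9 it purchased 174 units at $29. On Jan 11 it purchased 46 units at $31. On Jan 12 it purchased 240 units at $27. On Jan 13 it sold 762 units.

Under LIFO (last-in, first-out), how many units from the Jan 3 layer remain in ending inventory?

Jan 13, 762 sold [LIFO — newest first]: 240 @ $27 + 46 @ $31 + 174 @ $29 + 205 @ $25 + 97 @ $24 = $20,405
Ending inventory: 218 @ $24 + 40 @ $24 = $6,192

40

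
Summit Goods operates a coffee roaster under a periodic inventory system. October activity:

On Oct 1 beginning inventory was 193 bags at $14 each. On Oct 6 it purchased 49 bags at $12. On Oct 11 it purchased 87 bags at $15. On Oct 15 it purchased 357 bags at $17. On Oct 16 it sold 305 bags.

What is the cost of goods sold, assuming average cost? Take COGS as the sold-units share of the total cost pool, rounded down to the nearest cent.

Oct 16, sell 305: 305/686 × $10,664.00 → $4,741.28
Ending inventory (cost pool remaining) = $5,922.72
Check: goods available $10,664.00 = COGS $4,741.28 + ending $5,922.72

COGS = $4,741.28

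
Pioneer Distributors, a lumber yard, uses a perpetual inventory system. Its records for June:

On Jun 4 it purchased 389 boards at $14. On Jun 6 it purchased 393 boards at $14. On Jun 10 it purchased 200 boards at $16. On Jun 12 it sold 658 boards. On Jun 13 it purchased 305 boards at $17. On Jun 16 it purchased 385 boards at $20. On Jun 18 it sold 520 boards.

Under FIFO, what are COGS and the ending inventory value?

Jun 12, 658 sold [FIFO — oldest first]: 389 @ $14 + 269 @ $14 = $9,212
Jun 18, 520 sold [FIFO — oldest first]: 124 @ $14 + 200 @ $16 + 196 @ $17 = $8,268
Total COGS = $9,212 + $8,268 = $17,480
Ending inventory: 109 @ $17 + 385 @ $20 = $9,553
Check: goods available $27,033 = COGS $17,480 + ending $9,553

COGS = $17,480; ending inventory = $9,553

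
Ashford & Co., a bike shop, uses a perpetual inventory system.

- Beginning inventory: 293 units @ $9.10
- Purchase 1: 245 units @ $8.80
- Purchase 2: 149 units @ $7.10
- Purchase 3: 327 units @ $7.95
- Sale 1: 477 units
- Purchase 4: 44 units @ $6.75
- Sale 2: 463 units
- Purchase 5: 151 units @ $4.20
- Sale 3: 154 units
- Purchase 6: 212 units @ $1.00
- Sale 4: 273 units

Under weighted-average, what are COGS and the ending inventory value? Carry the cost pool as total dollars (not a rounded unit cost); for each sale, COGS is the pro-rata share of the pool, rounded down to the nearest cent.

After Beginning: 293 on hand, pool $2,666.30 (≈ $9.1000 each)
After Purchase 1: 538 on hand, pool $4,822.30 (≈ $8.9634 each)
After Purchase 2: 687 on hand, pool $5,880.20 (≈ $8.5592 each)
After Purchase 3: 1014 on hand, pool $8,479.85 (≈ $8.3628 each)
Sale 1, sell 477: 477/1014 × $8,479.85 → $3,989.04
After Purchase 4: 581 on hand, pool $4,787.81 (≈ $8.2406 each)
Sale 2, sell 463: 463/581 × $4,787.81 → $3,815.41
After Purchase 5: 269 on hand, pool $1,606.60 (≈ $5.9725 each)
Sale 3, sell 154: 154/269 × $1,606.60 → $919.76
After Purchase 6: 327 on hand, pool $898.84 (≈ $2.7487 each)
Sale 4, sell 273: 273/327 × $898.84 → $750.40
Total COGS = $3,989.04 + $3,815.41 + $919.76 + $750.40 = $9,474.61
Ending inventory (cost pool remaining) = $148.44
Check: goods available $9,623.05 = COGS $9,474.61 + ending $148.44

COGS = $9,474.61; ending inventory = $148.44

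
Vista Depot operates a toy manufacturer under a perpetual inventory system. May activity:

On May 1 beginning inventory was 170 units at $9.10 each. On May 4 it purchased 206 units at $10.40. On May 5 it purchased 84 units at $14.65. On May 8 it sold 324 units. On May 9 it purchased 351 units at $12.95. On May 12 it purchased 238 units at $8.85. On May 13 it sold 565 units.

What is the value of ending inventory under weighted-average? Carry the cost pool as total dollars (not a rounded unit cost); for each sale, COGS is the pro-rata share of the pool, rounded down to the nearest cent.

After May 1: 170 on hand, pool $1,547.00 (≈ $9.1000 each)
After May 4: 376 on hand, pool $3,689.40 (≈ $9.8122 each)
After May 5: 460 on hand, pool $4,920.00 (≈ $10.6957 each)
May 8, sell 324: 324/460 × $4,920.00 → $3,465.39
After May 9: 487 on hand, pool $6,000.06 (≈ $12.3205 each)
After May 12: 725 on hand, pool $8,106.36 (≈ $11.1812 each)
May 13, sell 565: 565/725 × $8,106.36 → $6,317.37
Total COGS = $3,465.39 + $6,317.37 = $9,782.76
Ending inventory (cost pool remaining) = $1,788.99
Check: goods available $11,571.75 = COGS $9,782.76 + ending $1,788.99

Ending inventory = $1,788.99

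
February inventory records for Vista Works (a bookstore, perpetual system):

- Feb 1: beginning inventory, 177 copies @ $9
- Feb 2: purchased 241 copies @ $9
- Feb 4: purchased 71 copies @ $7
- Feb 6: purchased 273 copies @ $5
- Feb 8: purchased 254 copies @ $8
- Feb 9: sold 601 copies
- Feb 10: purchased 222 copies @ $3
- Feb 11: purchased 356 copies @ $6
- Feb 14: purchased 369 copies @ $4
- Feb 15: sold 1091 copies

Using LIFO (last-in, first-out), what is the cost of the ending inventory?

Ending inventory = $2,439

Feb 9, 601 sold [LIFO — newest first]: 254 @ $8 + 273 @ $5 + 71 @ $7 + 3 @ $9 = $3,921
Feb 15, 1091 sold [LIFO — newest first]: 369 @ $4 + 356 @ $6 + 222 @ $3 + 144 @ $9 = $5,574
Total COGS = $3,921 + $5,574 = $9,495
Ending inventory: 177 @ $9 + 94 @ $9 = $2,439
Check: goods available $11,934 = COGS $9,495 + ending $2,439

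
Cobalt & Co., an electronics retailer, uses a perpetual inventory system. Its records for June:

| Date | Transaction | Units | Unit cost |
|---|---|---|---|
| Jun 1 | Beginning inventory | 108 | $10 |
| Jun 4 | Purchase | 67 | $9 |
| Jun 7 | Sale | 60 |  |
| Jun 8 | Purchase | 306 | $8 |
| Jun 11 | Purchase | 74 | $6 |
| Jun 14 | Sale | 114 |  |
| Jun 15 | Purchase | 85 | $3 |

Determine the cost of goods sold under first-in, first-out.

COGS = $1,674

Jun 7, 60 sold [FIFO — oldest first]: 60 @ $10 = $600
Jun 14, 114 sold [FIFO — oldest first]: 48 @ $10 + 66 @ $9 = $1,074
Total COGS = $600 + $1,074 = $1,674
Ending inventory: 1 @ $9 + 306 @ $8 + 74 @ $6 + 85 @ $3 = $3,156
Check: goods available $4,830 = COGS $1,674 + ending $3,156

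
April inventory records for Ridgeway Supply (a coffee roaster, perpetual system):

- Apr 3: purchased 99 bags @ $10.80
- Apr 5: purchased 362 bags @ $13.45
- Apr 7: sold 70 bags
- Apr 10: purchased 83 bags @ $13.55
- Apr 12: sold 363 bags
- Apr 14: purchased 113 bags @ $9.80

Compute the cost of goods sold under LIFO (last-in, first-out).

COGS = $5,832.15

Apr 7, 70 sold [LIFO — newest first]: 70 @ $13.45 = $941.50
Apr 12, 363 sold [LIFO — newest first]: 83 @ $13.55 + 280 @ $13.45 = $4,890.65
Total COGS = $941.50 + $4,890.65 = $5,832.15
Ending inventory: 99 @ $10.80 + 12 @ $13.45 + 113 @ $9.80 = $2,338.00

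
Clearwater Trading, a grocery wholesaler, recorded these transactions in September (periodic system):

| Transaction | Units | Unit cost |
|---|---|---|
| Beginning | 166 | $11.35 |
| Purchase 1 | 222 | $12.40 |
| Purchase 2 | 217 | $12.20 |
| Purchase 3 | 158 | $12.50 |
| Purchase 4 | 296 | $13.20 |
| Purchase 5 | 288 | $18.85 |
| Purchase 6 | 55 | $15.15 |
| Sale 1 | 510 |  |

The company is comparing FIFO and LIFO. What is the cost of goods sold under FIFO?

FIFO COGS: 166 @ $11.35 + 222 @ $12.40 + 122 @ $12.20 = $6,125.30
LIFO COGS: 55 @ $15.15 + 288 @ $18.85 + 167 @ $13.20 = $8,466.45

COGS = $6,125.30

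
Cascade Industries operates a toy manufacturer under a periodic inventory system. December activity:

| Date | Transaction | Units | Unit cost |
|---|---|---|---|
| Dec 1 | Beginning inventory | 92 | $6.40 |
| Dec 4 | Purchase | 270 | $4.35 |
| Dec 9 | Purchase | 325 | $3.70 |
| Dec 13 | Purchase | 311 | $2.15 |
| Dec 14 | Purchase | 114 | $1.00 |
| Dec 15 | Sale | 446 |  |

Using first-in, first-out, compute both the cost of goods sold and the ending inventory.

Dec 15, 446 sold [FIFO — oldest first]: 92 @ $6.40 + 270 @ $4.35 + 84 @ $3.70 = $2,074.10
Ending inventory: 241 @ $3.70 + 311 @ $2.15 + 114 @ $1.00 = $1,674.35

COGS = $2,074.10; ending inventory = $1,674.35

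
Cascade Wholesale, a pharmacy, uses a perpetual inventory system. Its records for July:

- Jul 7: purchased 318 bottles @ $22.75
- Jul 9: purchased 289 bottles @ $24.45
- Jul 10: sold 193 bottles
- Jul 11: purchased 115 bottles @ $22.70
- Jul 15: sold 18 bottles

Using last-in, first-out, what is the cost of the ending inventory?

Ending inventory = $11,783.60

Jul 10, 193 sold [LIFO — newest first]: 193 @ $24.45 = $4,718.85
Jul 15, 18 sold [LIFO — newest first]: 18 @ $22.70 = $408.60
Total COGS = $4,718.85 + $408.60 = $5,127.45
Ending inventory: 318 @ $22.75 + 96 @ $24.45 + 97 @ $22.70 = $11,783.60
Check: goods available $16,911.05 = COGS $5,127.45 + ending $11,783.60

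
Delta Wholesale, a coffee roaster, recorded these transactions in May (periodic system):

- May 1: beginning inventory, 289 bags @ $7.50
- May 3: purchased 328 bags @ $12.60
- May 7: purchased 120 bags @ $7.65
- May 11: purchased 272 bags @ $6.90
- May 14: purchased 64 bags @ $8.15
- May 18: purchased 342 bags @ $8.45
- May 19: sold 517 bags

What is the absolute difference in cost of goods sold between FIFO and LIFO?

FIFO COGS: 289 @ $7.50 + 228 @ $12.60 = $5,040.30
LIFO COGS: 342 @ $8.45 + 64 @ $8.15 + 111 @ $6.90 = $4,177.40
Difference = |$5,040.30 − $4,177.40| = $862.90

$862.90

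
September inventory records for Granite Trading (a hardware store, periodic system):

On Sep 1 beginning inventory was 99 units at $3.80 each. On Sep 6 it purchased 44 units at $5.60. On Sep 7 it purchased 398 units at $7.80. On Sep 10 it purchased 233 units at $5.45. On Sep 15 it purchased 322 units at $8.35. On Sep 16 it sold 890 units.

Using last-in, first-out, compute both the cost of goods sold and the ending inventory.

Sep 16, 890 sold [LIFO — newest first]: 322 @ $8.35 + 233 @ $5.45 + 335 @ $7.80 = $6,571.55
Ending inventory: 99 @ $3.80 + 44 @ $5.60 + 63 @ $7.80 = $1,114.00
Check: goods available $7,685.55 = COGS $6,571.55 + ending $1,114.00

COGS = $6,571.55; ending inventory = $1,114.00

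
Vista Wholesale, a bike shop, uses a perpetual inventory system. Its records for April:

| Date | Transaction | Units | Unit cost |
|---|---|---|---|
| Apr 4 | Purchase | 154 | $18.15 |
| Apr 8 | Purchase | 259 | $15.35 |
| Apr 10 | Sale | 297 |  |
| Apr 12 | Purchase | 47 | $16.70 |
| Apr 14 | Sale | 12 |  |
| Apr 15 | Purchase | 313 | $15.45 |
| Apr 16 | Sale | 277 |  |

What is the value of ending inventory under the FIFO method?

Apr 10, 297 sold [FIFO — oldest first]: 154 @ $18.15 + 143 @ $15.35 = $4,990.15
Apr 14, 12 sold [FIFO — oldest first]: 12 @ $15.35 = $184.20
Apr 16, 277 sold [FIFO — oldest first]: 104 @ $15.35 + 47 @ $16.70 + 126 @ $15.45 = $4,328.00
Total COGS = $4,990.15 + $184.20 + $4,328.00 = $9,502.35
Ending inventory: 187 @ $15.45 = $2,889.15
Check: goods available $12,391.50 = COGS $9,502.35 + ending $2,889.15

Ending inventory = $2,889.15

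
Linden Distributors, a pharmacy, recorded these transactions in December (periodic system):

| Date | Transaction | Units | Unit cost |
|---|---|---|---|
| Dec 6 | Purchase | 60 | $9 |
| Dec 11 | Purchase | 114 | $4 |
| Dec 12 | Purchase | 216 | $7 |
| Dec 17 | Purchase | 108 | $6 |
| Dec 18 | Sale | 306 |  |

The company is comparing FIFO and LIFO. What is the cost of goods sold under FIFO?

FIFO COGS: 60 @ $9 + 114 @ $4 + 132 @ $7 = $1,920
LIFO COGS: 108 @ $6 + 198 @ $7 = $2,034

COGS = $1,920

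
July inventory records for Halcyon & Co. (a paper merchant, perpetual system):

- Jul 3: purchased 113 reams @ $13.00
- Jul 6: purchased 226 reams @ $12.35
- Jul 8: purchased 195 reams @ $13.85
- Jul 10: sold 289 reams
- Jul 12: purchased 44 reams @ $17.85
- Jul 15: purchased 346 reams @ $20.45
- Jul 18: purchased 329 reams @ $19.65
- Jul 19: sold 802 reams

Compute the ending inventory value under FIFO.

Ending inventory = $3,183.30

Jul 10, 289 sold [FIFO — oldest first]: 113 @ $13.00 + 176 @ $12.35 = $3,642.60
Jul 19, 802 sold [FIFO — oldest first]: 50 @ $12.35 + 195 @ $13.85 + 44 @ $17.85 + 346 @ $20.45 + 167 @ $19.65 = $14,460.90
Total COGS = $3,642.60 + $14,460.90 = $18,103.50
Ending inventory: 162 @ $19.65 = $3,183.30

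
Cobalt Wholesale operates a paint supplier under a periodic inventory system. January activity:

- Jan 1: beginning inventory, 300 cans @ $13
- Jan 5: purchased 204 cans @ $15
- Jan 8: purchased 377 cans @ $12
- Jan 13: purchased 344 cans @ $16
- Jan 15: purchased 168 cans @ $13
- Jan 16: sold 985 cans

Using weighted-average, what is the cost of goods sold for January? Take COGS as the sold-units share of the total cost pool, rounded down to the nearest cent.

COGS = $13,556.65

Jan 16, sell 985: 985/1393 × $19,172.00 → $13,556.65
Ending inventory (cost pool remaining) = $5,615.35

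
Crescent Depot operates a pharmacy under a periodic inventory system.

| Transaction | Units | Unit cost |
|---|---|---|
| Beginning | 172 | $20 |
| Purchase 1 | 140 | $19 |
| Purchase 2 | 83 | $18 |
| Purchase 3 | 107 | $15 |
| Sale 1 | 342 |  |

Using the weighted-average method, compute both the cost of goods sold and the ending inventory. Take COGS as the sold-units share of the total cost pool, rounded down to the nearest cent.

Sale 1, sell 342: 342/502 × $9,199.00 → $6,267.04
Ending inventory (cost pool remaining) = $2,931.96

COGS = $6,267.04; ending inventory = $2,931.96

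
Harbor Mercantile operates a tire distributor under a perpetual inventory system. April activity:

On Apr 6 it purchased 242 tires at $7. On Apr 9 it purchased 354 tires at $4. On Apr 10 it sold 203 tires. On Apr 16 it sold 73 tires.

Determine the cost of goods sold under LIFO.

COGS = $1,104

Apr 10, 203 sold [LIFO — newest first]: 203 @ $4 = $812
Apr 16, 73 sold [LIFO — newest first]: 73 @ $4 = $292
Total COGS = $812 + $292 = $1,104
Ending inventory: 242 @ $7 + 78 @ $4 = $2,006
Check: goods available $3,110 = COGS $1,104 + ending $2,006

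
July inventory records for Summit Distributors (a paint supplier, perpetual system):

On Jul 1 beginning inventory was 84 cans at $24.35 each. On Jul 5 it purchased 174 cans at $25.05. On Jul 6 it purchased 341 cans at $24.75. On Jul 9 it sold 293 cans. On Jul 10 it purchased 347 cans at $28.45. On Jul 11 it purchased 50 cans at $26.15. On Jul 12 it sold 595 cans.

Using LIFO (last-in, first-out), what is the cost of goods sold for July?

Jul 9, 293 sold [LIFO — newest first]: 293 @ $24.75 = $7,251.75
Jul 12, 595 sold [LIFO — newest first]: 50 @ $26.15 + 347 @ $28.45 + 48 @ $24.75 + 150 @ $25.05 = $16,125.15
Total COGS = $7,251.75 + $16,125.15 = $23,376.90
Ending inventory: 84 @ $24.35 + 24 @ $25.05 = $2,646.60

COGS = $23,376.90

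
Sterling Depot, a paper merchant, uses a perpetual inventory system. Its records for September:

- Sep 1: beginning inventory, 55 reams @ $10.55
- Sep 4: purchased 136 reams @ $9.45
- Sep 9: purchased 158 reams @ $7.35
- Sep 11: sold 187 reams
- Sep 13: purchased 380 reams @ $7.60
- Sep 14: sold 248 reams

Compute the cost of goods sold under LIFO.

COGS = $3,320.15

Sep 11, 187 sold [LIFO — newest first]: 158 @ $7.35 + 29 @ $9.45 = $1,435.35
Sep 14, 248 sold [LIFO — newest first]: 248 @ $7.60 = $1,884.80
Total COGS = $1,435.35 + $1,884.80 = $3,320.15
Ending inventory: 55 @ $10.55 + 107 @ $9.45 + 132 @ $7.60 = $2,594.60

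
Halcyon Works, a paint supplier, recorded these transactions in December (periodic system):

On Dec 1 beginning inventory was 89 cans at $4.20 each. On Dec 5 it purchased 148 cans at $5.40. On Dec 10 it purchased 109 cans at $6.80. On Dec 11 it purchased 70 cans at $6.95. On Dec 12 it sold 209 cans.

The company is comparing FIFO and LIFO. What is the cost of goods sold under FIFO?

COGS = $1,021.80

FIFO COGS: 89 @ $4.20 + 120 @ $5.40 = $1,021.80
LIFO COGS: 70 @ $6.95 + 109 @ $6.80 + 30 @ $5.40 = $1,389.70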